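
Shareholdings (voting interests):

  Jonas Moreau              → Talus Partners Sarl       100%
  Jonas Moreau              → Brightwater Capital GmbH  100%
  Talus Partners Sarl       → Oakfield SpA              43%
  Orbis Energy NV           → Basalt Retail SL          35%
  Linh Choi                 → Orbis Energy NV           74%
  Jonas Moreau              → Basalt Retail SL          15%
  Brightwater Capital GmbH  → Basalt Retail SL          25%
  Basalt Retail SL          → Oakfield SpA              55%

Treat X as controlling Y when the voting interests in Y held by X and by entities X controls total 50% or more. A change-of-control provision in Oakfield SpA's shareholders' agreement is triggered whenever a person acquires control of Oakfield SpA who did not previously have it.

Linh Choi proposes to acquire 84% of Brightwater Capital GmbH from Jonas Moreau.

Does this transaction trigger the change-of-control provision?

Yes

The purchase adds only to Linh's holdings (Jonas's stake shrinks), so Linh is the only person who could newly come to control Oakfield.
Linh holds 74% of Orbis, so Linh controls Orbis.
Neither Linh nor any entity Linh controls holds any voting interest in Oakfield.
So before the transaction, Linh does not control Oakfield.
After the purchase, Linh holds 84% of Brightwater directly, and Jonas's stake falls to 16%.
Linh holds 84% of Brightwater, so Linh controls Brightwater.
Brightwater and Orbis together hold 25% + 35% = 60% of Basalt, so Linh controls Basalt.
Basalt holds 55% of Oakfield, so Linh controls Oakfield.
Linh did not control Oakfield before and does after, so the clause is triggered.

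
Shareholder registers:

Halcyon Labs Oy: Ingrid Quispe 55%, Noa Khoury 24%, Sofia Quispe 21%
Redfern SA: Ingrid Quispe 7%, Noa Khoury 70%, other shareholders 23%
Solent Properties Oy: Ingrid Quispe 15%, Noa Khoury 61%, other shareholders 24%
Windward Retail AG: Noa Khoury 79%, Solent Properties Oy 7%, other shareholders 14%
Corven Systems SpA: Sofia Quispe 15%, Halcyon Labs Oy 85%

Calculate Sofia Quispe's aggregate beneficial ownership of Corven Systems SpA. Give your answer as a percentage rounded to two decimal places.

32.85%

Sofia reaches Corven along 2 paths.
Direct stake: 15% = 15%.
Via Halcyon: 21% × 85% = 17.85%.
Total: 15% + 17.85% = 32.85%.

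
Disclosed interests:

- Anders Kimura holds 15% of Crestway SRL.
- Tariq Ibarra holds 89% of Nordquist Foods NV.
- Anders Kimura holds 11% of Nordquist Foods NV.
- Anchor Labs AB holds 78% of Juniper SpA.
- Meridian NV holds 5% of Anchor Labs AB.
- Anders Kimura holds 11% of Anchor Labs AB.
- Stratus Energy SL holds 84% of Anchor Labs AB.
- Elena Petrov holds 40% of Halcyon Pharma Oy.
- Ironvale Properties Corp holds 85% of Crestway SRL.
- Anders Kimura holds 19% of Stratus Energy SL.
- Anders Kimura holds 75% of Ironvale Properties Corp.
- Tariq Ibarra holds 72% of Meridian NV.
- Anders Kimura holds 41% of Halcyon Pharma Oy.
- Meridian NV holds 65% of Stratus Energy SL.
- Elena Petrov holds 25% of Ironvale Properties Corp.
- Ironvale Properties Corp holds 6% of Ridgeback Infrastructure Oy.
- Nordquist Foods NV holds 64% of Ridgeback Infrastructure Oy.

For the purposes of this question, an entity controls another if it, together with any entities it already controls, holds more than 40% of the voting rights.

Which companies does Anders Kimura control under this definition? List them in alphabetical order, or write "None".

Crestway SRL, Halcyon Pharma Oy, Ironvale Properties Corp

Anders holds 75% of Ironvale, so Anders controls Ironvale.
Anders holds 41% of Halcyon, so Anders controls Halcyon.
Anders and Ironvale together hold 15% + 85% = 100% of Crestway, so Anders controls Crestway.
No other company's threshold is met.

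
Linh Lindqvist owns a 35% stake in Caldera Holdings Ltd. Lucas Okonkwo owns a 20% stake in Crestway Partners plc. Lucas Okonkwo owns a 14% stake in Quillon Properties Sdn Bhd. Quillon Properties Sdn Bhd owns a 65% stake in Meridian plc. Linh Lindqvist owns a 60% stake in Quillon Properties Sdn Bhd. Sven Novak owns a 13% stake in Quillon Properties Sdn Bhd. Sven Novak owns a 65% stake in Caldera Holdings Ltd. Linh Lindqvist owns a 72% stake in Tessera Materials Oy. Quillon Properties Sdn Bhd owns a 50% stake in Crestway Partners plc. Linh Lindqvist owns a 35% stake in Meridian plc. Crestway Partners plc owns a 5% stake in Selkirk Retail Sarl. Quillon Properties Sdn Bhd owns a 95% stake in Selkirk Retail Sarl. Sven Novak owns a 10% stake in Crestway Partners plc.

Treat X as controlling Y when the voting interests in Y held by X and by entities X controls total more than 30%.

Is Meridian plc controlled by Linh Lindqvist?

Yes

Linh holds 60% of Quillon, so Linh controls Quillon.
Linh and Quillon together hold 35% + 65% = 100% of Meridian, so Linh controls Meridian.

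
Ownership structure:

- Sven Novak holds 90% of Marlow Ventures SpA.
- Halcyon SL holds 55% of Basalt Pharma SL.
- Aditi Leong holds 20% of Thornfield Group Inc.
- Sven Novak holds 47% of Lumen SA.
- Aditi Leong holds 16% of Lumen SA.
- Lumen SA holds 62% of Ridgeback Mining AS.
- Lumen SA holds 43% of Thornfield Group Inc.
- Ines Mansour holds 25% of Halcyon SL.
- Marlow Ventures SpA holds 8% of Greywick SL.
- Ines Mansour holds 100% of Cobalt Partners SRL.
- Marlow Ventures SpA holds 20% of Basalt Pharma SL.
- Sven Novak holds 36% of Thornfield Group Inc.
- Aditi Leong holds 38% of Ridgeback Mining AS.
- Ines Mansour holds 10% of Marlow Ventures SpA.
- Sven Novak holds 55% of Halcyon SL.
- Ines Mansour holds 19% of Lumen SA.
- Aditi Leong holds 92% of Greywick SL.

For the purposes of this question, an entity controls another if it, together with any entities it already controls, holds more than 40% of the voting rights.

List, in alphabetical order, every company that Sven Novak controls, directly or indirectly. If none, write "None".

Sven holds 47% of Lumen, so Sven controls Lumen.
Sven holds 90% of Marlow, so Sven controls Marlow.
Sven and Lumen together hold 36% + 43% = 79% of Thornfield, so Sven controls Thornfield.
Lumen holds 62% of Ridgeback, so Sven controls Ridgeback.
Sven holds 55% of Halcyon, so Sven controls Halcyon.
Marlow and Halcyon together hold 20% + 55% = 75% of Basalt, so Sven controls Basalt.
No other company's threshold is met.

Basalt Pharma SL, Halcyon SL, Lumen SA, Marlow Ventures SpA, Ridgeback Mining AS, Thornfield Group Inc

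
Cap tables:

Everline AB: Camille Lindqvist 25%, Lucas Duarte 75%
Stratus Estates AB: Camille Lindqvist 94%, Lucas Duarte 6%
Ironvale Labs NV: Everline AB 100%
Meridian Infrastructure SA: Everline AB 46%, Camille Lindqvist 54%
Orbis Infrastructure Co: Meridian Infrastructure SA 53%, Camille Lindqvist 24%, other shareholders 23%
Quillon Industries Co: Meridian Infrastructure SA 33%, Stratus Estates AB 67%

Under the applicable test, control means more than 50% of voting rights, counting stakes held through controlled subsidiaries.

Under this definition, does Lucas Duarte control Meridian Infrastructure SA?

No

Lucas holds 75% of Everline, so Lucas controls Everline.
Everline holds 100% of Ironvale, so Lucas controls Ironvale.
In Meridian, Lucas's side holds only 46%, not > 50%.
So Lucas does not control Meridian.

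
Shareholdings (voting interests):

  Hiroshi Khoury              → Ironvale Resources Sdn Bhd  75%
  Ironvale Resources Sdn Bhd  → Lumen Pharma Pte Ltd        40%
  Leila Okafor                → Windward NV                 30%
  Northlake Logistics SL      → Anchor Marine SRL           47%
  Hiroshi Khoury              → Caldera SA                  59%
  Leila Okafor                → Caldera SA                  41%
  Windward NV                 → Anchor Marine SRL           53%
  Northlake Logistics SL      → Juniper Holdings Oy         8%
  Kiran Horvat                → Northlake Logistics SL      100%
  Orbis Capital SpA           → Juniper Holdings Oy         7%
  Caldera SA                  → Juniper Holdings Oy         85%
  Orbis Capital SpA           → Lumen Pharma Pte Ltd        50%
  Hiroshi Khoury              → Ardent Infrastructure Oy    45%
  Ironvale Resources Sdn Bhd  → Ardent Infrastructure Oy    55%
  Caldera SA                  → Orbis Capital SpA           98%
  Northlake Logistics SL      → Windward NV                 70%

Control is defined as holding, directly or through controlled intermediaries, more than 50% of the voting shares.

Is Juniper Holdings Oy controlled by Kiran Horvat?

No

Kiran holds 100% of Northlake, so Kiran controls Northlake.
Northlake holds 70% of Windward, so Kiran controls Windward.
Windward and Northlake together hold 53% + 47% = 100% of Anchor, so Kiran controls Anchor.
In Juniper, Kiran's side holds only 8%, not > 50%.
So Kiran does not control Juniper.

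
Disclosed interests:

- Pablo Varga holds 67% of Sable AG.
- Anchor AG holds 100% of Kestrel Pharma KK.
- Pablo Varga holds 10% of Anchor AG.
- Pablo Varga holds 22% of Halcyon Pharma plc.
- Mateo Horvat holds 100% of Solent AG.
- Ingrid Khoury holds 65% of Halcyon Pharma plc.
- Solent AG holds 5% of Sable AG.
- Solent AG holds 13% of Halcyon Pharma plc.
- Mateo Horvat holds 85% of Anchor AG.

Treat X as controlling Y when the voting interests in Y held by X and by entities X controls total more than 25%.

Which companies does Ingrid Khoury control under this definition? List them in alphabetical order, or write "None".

Ingrid holds 65% of Halcyon, so Ingrid controls Halcyon.
No other company's threshold is met.

Halcyon Pharma plc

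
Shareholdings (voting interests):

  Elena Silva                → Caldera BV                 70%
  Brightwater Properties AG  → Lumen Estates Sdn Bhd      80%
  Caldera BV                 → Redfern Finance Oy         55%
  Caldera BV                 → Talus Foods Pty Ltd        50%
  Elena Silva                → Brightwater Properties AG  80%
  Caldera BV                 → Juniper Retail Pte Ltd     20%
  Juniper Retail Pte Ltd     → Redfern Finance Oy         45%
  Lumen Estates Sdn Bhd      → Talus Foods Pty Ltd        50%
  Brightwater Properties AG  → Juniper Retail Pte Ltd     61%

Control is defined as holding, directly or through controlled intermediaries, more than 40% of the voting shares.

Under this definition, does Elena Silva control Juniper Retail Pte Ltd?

Yes

Elena holds 80% of Brightwater, so Elena controls Brightwater.
Elena holds 70% of Caldera, so Elena controls Caldera.
Caldera and Brightwater together hold 20% + 61% = 81% of Juniper, so Elena controls Juniper.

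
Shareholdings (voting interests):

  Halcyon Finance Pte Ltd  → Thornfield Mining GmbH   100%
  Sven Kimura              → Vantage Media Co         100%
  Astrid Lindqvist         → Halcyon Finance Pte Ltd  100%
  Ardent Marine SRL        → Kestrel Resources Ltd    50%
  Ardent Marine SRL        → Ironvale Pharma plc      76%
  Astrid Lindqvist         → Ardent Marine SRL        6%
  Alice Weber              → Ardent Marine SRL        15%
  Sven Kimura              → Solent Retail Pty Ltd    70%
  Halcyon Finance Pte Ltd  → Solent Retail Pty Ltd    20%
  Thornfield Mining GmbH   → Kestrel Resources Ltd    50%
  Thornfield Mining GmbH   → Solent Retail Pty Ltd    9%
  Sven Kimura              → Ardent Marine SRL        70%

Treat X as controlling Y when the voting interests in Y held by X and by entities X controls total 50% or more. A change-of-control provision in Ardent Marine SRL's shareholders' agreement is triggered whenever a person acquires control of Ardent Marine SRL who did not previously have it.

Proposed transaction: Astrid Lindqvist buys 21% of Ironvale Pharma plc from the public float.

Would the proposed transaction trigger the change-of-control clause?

No

The purchase changes only Astrid's holdings, so Astrid is the only person who could newly come to control Ardent.
Astrid holds 100% of Halcyon, so Astrid controls Halcyon.
Halcyon holds 100% of Thornfield, so Astrid controls Thornfield.
Thornfield holds 50% of Kestrel, so Astrid controls Kestrel.
In Ardent, Astrid's side holds only 6%, not ≥ 50%.
So before the transaction, Astrid does not control Ardent.
After the purchase, Astrid holds 21% of Ironvale directly.
Astrid's side now holds 21% of Ironvale, not ≥ 50%, so Astrid still does not control Ironvale.
After the transaction, Astrid's side holds 6% of Ardent, not ≥ 50%, so Astrid still does not control Ardent.
No new person acquires control, so the clause is not triggered.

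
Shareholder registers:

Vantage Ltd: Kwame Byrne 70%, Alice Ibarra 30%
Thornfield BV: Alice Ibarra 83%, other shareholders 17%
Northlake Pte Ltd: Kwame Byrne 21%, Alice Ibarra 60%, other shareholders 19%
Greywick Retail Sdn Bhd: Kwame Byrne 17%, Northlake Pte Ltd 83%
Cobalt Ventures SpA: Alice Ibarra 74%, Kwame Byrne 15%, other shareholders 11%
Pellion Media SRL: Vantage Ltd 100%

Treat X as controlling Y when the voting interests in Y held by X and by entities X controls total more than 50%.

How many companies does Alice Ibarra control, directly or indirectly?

Alice holds 83% of Thornfield, so Alice controls Thornfield.
Alice holds 60% of Northlake, so Alice controls Northlake.
Northlake holds 83% of Greywick, so Alice controls Greywick.
Alice holds 74% of Cobalt, so Alice controls Cobalt.
No other company's threshold is met.
Alice controls 4 companies.

4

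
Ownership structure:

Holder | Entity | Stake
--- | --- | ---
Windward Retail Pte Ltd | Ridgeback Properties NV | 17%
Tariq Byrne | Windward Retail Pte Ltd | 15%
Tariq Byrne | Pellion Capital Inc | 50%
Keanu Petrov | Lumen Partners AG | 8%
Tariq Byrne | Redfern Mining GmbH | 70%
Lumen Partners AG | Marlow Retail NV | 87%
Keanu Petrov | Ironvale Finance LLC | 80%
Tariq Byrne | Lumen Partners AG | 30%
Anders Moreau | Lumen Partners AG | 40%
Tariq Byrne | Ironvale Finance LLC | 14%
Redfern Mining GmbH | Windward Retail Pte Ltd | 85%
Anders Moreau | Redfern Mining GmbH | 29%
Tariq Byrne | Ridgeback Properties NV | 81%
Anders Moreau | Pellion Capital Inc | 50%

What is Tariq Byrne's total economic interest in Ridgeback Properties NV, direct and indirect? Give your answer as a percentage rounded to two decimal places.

Tariq reaches Ridgeback along 3 paths.
Via Redfern → Windward: 70% × 85% × 17% = 10.115%.
Via Windward: 15% × 17% = 2.55%.
Direct stake: 81% = 81%.
Total: 10.115% + 2.55% + 81% = 93.665%.
Rounded: 93.67%.

93.67%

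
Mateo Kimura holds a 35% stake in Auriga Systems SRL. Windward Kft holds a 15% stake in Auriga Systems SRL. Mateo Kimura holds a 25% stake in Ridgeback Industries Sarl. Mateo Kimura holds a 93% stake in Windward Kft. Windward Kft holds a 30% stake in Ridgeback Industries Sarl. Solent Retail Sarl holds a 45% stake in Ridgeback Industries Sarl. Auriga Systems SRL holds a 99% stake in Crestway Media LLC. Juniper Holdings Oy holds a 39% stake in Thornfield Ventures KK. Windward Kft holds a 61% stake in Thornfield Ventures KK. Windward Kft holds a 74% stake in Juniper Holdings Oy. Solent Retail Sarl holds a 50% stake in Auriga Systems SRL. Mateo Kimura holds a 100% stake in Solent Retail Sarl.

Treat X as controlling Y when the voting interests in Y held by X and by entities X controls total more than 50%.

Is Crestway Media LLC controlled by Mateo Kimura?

Mateo holds 100% of Solent, so Mateo controls Solent.
Mateo holds 93% of Windward, so Mateo controls Windward.
Mateo and Solent and Windward together hold 35% + 50% + 15% = 100% of Auriga, so Mateo controls Auriga.
Auriga holds 99% of Crestway, so Mateo controls Crestway.

Yes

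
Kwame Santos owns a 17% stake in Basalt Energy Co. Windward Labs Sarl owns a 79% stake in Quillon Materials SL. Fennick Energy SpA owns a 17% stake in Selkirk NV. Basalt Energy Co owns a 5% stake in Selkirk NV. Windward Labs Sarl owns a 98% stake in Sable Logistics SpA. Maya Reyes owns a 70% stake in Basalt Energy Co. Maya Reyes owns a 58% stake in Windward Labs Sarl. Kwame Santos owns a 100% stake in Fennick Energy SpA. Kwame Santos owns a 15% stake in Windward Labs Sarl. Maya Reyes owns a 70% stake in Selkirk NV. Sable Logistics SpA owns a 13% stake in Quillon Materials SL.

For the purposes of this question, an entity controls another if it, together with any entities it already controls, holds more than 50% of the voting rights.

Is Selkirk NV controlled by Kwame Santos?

Kwame holds 100% of Fennick, so Kwame controls Fennick.
In Selkirk, Kwame's side holds only 17%, not > 50%.
So Kwame does not control Selkirk.

No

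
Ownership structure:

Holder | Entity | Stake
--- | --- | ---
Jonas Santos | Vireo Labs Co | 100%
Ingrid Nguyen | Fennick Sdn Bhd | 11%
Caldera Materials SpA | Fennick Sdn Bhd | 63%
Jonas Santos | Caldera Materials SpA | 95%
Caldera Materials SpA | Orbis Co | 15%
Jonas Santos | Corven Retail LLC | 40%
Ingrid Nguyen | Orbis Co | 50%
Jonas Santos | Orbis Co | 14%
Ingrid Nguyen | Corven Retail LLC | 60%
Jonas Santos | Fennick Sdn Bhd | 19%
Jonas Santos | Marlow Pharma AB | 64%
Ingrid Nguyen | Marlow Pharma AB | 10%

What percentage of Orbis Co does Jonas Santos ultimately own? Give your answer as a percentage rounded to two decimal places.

28.25%

Jonas reaches Orbis along 2 paths.
Direct stake: 14% = 14%.
Via Caldera: 95% × 15% = 14.25%.
Total: 14% + 14.25% = 28.25%.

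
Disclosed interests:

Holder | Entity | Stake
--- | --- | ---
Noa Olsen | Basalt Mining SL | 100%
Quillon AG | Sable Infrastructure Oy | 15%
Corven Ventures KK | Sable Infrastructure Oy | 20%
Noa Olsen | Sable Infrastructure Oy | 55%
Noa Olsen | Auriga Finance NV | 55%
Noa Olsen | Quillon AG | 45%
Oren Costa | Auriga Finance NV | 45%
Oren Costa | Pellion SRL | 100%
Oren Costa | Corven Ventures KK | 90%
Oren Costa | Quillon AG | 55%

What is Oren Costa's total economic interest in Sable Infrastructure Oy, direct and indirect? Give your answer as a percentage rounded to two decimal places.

26.25%

Oren reaches Sable along 2 paths.
Via Corven: 90% × 20% = 18%.
Via Quillon: 55% × 15% = 8.25%.
Total: 18% + 8.25% = 26.25%.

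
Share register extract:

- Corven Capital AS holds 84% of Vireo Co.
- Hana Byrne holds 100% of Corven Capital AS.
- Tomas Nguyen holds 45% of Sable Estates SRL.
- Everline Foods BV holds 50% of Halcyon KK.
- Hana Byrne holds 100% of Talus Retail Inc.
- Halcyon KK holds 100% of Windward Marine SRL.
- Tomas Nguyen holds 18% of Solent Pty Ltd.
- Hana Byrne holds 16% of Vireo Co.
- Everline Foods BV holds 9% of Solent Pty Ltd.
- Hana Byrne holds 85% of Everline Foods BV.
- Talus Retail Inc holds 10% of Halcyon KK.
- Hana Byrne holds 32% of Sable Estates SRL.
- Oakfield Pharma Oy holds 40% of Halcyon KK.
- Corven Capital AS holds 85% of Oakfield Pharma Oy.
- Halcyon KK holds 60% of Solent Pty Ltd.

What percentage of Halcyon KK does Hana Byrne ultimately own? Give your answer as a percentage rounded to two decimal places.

Hana reaches Halcyon along 3 paths.
Via Corven → Oakfield: 100% × 85% × 40% = 34%.
Via Everline: 85% × 50% = 42.5%.
Via Talus: 100% × 10% = 10%.
Total: 34% + 42.5% + 10% = 86.5%.
Rounded: 86.50%.

86.50%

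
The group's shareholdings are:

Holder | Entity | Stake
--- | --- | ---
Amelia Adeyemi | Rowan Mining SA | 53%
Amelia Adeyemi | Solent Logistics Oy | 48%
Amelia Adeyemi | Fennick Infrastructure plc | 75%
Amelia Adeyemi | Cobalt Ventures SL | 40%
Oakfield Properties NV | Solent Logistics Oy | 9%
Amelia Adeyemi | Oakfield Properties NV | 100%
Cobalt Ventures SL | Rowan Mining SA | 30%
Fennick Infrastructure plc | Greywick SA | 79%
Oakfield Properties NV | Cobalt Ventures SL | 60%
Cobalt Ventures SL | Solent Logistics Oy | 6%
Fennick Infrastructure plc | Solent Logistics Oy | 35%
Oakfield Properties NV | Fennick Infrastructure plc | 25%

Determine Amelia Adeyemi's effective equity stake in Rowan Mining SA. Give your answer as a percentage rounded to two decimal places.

Amelia reaches Rowan along 3 paths.
Direct stake: 53% = 53%.
Via Oakfield → Cobalt: 100% × 60% × 30% = 18%.
Via Cobalt: 40% × 30% = 12%.
Total: 53% + 18% + 12% = 83%.
Rounded: 83.00%.

83.00%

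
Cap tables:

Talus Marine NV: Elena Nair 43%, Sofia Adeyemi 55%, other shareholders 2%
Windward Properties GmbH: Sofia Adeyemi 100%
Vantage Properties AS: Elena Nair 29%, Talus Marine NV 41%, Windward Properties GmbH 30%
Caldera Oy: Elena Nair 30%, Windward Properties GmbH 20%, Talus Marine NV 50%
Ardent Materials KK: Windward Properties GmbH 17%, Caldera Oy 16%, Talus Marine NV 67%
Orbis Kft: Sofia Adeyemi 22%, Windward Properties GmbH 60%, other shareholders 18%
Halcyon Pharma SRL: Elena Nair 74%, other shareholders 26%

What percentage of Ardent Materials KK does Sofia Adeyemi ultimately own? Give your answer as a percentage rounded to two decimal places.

Sofia reaches Ardent along 4 paths.
Via Windward: 100% × 17% = 17%.
Via Windward → Caldera: 100% × 20% × 16% = 3.2%.
Via Talus → Caldera: 55% × 50% × 16% = 4.4%.
Via Talus: 55% × 67% = 36.85%.
Total: 17% + 3.2% + 4.4% + 36.85% = 61.45%.

61.45%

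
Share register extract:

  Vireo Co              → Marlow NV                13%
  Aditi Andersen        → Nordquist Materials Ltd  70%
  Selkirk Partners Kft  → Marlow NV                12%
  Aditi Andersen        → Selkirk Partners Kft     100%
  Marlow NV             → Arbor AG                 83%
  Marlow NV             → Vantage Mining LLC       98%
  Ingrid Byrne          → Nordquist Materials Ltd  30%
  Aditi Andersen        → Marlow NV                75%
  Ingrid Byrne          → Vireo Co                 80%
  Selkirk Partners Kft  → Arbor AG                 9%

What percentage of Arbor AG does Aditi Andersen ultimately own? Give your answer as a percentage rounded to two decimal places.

Aditi reaches Arbor along 3 paths.
Via Selkirk → Marlow: 100% × 12% × 83% = 9.96%.
Via Marlow: 75% × 83% = 62.25%.
Via Selkirk: 100% × 9% = 9%.
Total: 9.96% + 62.25% + 9% = 81.21%.

81.21%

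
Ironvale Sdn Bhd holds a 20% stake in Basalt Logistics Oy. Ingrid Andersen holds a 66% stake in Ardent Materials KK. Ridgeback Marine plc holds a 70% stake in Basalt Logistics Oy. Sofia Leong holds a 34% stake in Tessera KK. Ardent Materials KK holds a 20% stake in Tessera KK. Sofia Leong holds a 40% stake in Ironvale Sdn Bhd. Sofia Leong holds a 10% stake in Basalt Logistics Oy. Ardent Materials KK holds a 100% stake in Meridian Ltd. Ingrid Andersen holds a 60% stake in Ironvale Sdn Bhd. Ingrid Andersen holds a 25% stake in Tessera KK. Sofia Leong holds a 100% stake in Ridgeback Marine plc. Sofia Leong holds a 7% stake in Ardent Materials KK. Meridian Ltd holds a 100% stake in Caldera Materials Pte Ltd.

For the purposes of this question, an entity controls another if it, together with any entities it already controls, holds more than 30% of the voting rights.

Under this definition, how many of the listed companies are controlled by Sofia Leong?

4

Sofia holds 100% of Ridgeback, so Sofia controls Ridgeback.
Sofia holds 40% of Ironvale, so Sofia controls Ironvale.
Ridgeback and Sofia and Ironvale together hold 70% + 10% + 20% = 100% of Basalt, so Sofia controls Basalt.
Sofia holds 34% of Tessera, so Sofia controls Tessera.
No other company's threshold is met.
Sofia controls 4 companies.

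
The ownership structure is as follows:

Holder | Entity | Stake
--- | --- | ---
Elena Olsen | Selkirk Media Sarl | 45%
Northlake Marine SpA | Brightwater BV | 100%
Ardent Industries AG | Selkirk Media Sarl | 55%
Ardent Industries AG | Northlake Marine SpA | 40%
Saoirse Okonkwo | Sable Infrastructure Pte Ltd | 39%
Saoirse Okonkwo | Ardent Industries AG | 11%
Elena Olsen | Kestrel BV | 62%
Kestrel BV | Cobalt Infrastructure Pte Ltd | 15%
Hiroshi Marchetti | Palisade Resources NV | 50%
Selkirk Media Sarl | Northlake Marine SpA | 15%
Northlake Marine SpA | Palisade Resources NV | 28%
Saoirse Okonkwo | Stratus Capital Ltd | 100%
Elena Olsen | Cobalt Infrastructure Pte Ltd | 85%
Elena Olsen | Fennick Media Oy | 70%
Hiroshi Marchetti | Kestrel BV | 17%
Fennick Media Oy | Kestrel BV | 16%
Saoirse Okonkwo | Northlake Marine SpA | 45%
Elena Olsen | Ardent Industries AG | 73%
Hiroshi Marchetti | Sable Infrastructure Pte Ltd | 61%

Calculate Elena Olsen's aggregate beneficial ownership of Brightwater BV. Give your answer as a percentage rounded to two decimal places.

Elena reaches Brightwater along 3 paths.
Via Selkirk → Northlake: 45% × 15% × 100% = 6.75%.
Via Ardent → Selkirk → Northlake: 73% × 55% × 15% × 100% = 6.0225%.
Via Ardent → Northlake: 73% × 40% × 100% = 29.2%.
Total: 6.75% + 6.0225% + 29.2% = 41.9725%.
Rounded: 41.97%.

41.97%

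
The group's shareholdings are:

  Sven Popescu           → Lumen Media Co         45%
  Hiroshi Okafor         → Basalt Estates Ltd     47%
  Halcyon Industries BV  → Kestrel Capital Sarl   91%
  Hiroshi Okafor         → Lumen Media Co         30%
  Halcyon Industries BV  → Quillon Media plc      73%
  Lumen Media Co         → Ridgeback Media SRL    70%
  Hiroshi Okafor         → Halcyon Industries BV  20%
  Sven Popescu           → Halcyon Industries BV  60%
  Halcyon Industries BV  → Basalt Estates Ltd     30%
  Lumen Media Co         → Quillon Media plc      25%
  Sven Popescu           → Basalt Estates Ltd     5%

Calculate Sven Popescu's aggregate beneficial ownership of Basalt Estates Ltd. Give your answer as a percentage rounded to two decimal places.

23.00%

Sven reaches Basalt along 2 paths.
Via Halcyon: 60% × 30% = 18%.
Direct stake: 5% = 5%.
Total: 18% + 5% = 23%.
Rounded: 23.00%.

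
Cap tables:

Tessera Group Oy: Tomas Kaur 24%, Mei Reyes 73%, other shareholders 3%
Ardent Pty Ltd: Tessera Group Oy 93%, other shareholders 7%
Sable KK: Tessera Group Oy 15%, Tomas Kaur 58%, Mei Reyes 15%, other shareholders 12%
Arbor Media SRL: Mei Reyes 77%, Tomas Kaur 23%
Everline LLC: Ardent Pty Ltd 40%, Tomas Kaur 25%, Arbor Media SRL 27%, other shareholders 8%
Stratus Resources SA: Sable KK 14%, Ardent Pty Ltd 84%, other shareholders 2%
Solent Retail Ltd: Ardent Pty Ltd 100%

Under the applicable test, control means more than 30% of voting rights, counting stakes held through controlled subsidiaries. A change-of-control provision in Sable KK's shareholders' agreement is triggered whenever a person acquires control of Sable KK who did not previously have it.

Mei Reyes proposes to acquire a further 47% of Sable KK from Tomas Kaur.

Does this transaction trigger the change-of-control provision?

Yes

The purchase adds only to Mei's holdings (Tomas's stake shrinks), so Mei is the only person who could newly come to control Sable.
Mei holds 73% of Tessera, so Mei controls Tessera.
Tessera holds 93% of Ardent, so Mei controls Ardent.
Mei holds 77% of Arbor, so Mei controls Arbor.
Ardent and Arbor together hold 40% + 27% = 67% of Everline, so Mei controls Everline.
Ardent holds 84% of Stratus, so Mei controls Stratus.
Ardent holds 100% of Solent, so Mei controls Solent.
In Sable, Mei's side holds only 15% + 15% = 30%, not > 30%.
So before the transaction, Mei does not control Sable.
After the purchase, Mei's direct stake in Sable rises to 15% + 47% = 62%, and Tomas's stake falls to 11%.
Tessera and Mei together hold 15% + 62% = 77% of Sable, so Mei controls Sable.
Mei did not control Sable before and does after, so the clause is triggered.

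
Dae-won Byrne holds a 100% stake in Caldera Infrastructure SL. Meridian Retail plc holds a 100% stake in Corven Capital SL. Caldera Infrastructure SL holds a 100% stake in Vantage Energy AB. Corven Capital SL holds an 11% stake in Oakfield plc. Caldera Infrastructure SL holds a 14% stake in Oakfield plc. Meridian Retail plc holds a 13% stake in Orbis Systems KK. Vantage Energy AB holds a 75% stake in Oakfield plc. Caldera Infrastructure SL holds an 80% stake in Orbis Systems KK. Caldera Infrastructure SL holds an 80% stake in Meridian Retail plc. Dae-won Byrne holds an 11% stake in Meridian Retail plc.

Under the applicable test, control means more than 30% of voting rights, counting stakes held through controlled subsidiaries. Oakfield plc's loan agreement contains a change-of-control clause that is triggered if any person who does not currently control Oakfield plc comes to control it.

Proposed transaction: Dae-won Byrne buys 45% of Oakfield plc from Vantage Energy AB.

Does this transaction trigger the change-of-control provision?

No

The purchase adds only to Dae-won's holdings (Vantage's stake shrinks), so Dae-won is the only person who could newly come to control Oakfield.
Dae-won holds 100% of Caldera, so Dae-won controls Caldera.
Caldera and Dae-won together hold 80% + 11% = 91% of Meridian, so Dae-won controls Meridian.
Meridian holds 100% of Corven, so Dae-won controls Corven.
Caldera holds 100% of Vantage, so Dae-won controls Vantage.
Caldera and Corven and Vantage together hold 14% + 11% + 75% = 100% of Oakfield, so Dae-won controls Oakfield.
So Dae-won already controls Oakfield before the transaction.
After the purchase, Dae-won holds 45% of Oakfield directly, and Vantage's stake falls to 30%.
Dae-won controlled Oakfield already, so this is not a new person acquiring control; every other person's position is unchanged or reduced.
No new person acquires control, so the clause is not triggered.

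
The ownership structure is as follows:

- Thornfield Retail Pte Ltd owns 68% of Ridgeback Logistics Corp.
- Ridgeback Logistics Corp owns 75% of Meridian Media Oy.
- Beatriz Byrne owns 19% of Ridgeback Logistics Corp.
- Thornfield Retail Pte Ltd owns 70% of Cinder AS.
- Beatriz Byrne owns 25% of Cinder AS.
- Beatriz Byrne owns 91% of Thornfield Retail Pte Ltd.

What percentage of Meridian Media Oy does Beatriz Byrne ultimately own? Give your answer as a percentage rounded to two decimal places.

Beatriz reaches Meridian along 2 paths.
Via Ridgeback: 19% × 75% = 14.25%.
Via Thornfield → Ridgeback: 91% × 68% × 75% = 46.41%.
Total: 14.25% + 46.41% = 60.66%.

60.66%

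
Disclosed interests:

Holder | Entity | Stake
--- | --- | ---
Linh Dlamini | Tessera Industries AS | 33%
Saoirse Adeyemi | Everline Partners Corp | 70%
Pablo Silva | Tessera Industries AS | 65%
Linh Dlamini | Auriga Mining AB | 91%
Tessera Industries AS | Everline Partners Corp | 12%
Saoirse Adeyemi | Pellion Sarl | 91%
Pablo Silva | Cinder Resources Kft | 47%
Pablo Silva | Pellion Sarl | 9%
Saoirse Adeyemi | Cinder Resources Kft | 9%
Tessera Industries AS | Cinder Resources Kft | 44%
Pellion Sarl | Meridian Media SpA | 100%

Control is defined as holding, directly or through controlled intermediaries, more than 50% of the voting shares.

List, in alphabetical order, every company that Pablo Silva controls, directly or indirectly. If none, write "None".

Cinder Resources Kft, Tessera Industries AS

Pablo holds 65% of Tessera, so Pablo controls Tessera.
Tessera and Pablo together hold 44% + 47% = 91% of Cinder, so Pablo controls Cinder.
No other company's threshold is met.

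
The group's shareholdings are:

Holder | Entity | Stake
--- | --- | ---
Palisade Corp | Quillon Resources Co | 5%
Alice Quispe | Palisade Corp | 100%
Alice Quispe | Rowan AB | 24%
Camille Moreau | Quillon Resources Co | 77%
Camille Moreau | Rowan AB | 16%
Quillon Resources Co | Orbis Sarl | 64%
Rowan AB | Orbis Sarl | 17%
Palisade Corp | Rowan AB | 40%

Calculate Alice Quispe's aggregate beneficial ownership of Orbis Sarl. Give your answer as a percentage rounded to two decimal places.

Alice reaches Orbis along 3 paths.
Via Rowan: 24% × 17% = 4.08%.
Via Palisade → Rowan: 100% × 40% × 17% = 6.8%.
Via Palisade → Quillon: 100% × 5% × 64% = 3.2%.
Total: 4.08% + 6.8% + 3.2% = 14.08%.

14.08%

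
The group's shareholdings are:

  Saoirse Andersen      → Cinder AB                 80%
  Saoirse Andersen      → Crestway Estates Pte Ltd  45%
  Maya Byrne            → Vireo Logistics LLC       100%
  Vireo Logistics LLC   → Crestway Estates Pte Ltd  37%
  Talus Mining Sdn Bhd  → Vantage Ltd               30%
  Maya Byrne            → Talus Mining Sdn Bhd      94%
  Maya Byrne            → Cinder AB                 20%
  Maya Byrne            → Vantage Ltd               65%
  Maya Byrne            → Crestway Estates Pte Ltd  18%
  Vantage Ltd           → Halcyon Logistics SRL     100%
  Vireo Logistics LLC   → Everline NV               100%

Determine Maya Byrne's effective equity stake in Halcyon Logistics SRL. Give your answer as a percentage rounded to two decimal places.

Maya reaches Halcyon along 2 paths.
Via Vantage: 65% × 100% = 65%.
Via Talus → Vantage: 94% × 30% × 100% = 28.2%.
Total: 65% + 28.2% = 93.2%.
Rounded: 93.20%.

93.20%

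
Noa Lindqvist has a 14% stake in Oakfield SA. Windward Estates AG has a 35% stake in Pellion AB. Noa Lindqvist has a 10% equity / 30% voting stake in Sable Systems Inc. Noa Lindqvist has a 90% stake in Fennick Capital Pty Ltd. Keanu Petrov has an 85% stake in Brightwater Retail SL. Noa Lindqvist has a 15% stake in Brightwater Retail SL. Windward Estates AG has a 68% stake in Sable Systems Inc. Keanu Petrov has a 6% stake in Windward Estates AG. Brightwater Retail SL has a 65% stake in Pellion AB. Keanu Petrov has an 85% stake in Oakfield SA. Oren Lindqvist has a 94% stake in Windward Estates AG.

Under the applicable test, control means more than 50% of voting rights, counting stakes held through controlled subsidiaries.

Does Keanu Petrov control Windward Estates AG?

Keanu holds 85% of Oakfield, so Keanu controls Oakfield.
Keanu holds 85% of Brightwater, so Keanu controls Brightwater.
Brightwater holds 65% of Pellion, so Keanu controls Pellion.
In Windward, Keanu's side holds only 6%, not > 50%.
So Keanu does not control Windward.

No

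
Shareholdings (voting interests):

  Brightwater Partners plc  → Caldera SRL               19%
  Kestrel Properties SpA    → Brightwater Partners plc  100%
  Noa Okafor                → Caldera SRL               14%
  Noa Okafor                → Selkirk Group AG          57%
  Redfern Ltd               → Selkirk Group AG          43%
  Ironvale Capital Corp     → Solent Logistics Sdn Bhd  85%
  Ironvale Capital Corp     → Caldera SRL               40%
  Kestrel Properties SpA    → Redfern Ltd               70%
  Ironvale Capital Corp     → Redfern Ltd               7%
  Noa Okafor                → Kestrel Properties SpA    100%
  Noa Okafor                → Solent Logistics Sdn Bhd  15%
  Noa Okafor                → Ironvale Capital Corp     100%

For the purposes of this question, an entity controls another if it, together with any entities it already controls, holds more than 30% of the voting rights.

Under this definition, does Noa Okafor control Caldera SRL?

Noa holds 100% of Ironvale, so Noa controls Ironvale.
Noa holds 100% of Kestrel, so Noa controls Kestrel.
Kestrel holds 100% of Brightwater, so Noa controls Brightwater.
Noa and Ironvale and Brightwater together hold 14% + 40% + 19% = 73% of Caldera, so Noa controls Caldera.

Yes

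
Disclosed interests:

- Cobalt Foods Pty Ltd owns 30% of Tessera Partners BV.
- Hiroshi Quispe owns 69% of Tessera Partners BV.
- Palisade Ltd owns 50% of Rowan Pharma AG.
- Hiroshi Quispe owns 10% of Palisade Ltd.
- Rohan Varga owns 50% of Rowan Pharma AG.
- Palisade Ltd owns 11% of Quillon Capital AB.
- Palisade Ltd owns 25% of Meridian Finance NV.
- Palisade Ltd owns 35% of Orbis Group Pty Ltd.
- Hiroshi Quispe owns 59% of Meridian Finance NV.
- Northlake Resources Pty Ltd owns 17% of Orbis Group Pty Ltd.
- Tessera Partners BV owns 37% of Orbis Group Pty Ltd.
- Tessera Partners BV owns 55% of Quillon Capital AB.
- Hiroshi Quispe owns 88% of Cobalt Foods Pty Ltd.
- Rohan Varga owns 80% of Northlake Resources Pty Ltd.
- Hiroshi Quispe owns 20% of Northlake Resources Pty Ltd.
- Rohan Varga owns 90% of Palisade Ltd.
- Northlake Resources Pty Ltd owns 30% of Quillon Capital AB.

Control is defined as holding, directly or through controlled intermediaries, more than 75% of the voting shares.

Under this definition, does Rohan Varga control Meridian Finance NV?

Rohan holds 90% of Palisade, so Rohan controls Palisade.
Rohan holds 80% of Northlake, so Rohan controls Northlake.
Palisade and Rohan together hold 50% + 50% = 100% of Rowan, so Rohan controls Rowan.
In Meridian, Rohan's side holds only 25%, not > 75%.
So Rohan does not control Meridian.

No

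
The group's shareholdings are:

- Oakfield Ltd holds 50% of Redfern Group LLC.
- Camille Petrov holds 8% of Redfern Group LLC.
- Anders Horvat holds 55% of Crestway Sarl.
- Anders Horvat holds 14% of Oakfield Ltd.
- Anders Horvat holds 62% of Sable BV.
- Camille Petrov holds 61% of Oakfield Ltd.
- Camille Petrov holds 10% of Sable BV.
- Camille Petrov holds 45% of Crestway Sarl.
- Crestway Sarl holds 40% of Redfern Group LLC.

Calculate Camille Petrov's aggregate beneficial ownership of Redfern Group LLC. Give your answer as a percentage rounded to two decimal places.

56.50%

Camille reaches Redfern along 3 paths.
Via Crestway: 45% × 40% = 18%.
Via Oakfield: 61% × 50% = 30.5%.
Direct stake: 8% = 8%.
Total: 18% + 30.5% + 8% = 56.5%.
Rounded: 56.50%.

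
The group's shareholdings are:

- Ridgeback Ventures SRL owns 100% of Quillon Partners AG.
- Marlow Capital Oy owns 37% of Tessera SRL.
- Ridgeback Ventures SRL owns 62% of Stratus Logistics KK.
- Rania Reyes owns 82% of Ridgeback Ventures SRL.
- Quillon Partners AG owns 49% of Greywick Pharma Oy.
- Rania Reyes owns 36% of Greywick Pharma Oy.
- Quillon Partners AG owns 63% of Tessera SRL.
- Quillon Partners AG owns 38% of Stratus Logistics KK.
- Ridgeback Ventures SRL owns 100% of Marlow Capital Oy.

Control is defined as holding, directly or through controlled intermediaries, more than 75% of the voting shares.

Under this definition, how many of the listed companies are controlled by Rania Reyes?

Rania holds 82% of Ridgeback, so Rania controls Ridgeback.
Ridgeback holds 100% of Marlow, so Rania controls Marlow.
Ridgeback holds 100% of Quillon, so Rania controls Quillon.
Marlow and Quillon together hold 37% + 63% = 100% of Tessera, so Rania controls Tessera.
Quillon and Ridgeback together hold 38% + 62% = 100% of Stratus, so Rania controls Stratus.
Quillon and Rania together hold 49% + 36% = 85% of Greywick, so Rania controls Greywick.
Rania controls 6 companies.

6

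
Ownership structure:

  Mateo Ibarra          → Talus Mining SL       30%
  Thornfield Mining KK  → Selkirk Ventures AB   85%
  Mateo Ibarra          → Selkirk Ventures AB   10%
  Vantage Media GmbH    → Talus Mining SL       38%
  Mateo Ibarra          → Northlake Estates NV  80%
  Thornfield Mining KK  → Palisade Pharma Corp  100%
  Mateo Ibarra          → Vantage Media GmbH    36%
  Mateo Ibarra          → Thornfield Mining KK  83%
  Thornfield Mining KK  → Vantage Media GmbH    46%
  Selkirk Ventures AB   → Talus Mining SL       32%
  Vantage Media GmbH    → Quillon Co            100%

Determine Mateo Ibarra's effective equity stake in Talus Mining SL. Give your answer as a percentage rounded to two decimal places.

Mateo reaches Talus along 5 paths.
Via Selkirk: 10% × 32% = 3.2%.
Via Thornfield → Selkirk: 83% × 85% × 32% = 22.576%.
Direct stake: 30% = 30%.
Via Thornfield → Vantage: 83% × 46% × 38% = 14.5084%.
Via Vantage: 36% × 38% = 13.68%.
Total: 3.2% + 22.576% + 30% + 14.5084% + 13.68% = 83.9644%.
Rounded: 83.96%.

83.96%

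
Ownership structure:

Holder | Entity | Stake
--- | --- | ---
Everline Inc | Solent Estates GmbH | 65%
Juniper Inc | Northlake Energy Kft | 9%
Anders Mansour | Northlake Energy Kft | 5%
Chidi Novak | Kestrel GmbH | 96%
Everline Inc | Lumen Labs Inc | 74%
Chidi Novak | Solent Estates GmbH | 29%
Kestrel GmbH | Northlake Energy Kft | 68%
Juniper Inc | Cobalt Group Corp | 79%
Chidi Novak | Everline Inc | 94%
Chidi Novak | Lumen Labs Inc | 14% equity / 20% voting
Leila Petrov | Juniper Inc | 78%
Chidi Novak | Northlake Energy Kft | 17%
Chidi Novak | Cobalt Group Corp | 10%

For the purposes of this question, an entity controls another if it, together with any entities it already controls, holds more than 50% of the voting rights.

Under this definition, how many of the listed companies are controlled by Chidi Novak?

5

Chidi holds 94% of Everline, so Chidi controls Everline.
Chidi holds 96% of Kestrel, so Chidi controls Kestrel.
Chidi and Kestrel together hold 17% + 68% = 85% of Northlake, so Chidi controls Northlake.
Chidi and Everline together hold 20% + 74% = 94% of Lumen, so Chidi controls Lumen.
Chidi and Everline together hold 29% + 65% = 94% of Solent, so Chidi controls Solent.
No other company's threshold is met.
Chidi controls 5 companies.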